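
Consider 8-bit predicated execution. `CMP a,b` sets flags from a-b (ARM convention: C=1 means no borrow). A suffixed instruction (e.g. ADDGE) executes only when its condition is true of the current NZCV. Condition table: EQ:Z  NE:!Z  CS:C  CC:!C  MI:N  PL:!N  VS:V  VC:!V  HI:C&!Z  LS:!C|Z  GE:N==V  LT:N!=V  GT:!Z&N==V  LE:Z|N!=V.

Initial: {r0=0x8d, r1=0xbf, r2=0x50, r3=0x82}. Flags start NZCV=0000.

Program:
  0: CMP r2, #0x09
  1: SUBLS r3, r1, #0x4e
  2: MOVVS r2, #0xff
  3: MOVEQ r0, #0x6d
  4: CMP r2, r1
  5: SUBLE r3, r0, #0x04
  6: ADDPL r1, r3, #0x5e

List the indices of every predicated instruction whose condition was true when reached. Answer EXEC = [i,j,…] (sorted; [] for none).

EXEC = []

[0] flags=0010 → (cmp)
[1] flags=0010 LS?F → skip
[2] flags=0010 VS?F → skip
[3] flags=0010 EQ?F → skip
[4] flags=1001 → (cmp)
[5] flags=1001 LE?F → skip
[6] flags=1001 PL?F → skip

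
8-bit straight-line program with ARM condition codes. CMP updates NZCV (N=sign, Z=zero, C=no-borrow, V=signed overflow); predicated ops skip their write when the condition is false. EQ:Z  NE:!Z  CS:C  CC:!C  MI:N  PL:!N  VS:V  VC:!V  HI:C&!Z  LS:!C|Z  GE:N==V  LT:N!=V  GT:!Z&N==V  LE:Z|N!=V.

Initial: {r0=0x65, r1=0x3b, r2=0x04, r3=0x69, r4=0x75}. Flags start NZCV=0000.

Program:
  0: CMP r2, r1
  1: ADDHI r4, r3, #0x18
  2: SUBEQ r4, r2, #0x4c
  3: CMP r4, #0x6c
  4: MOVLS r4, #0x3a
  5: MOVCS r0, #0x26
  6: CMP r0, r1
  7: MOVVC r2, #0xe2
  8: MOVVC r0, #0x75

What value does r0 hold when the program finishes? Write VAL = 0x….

VAL = 0x75

[0] flags=1000 → (cmp)
[1] flags=1000 HI?F → skip
[2] flags=1000 EQ?F → skip
[3] flags=0010 → (cmp)
[4] flags=0010 LS?F → skip
[5] flags=0010 CS?T → r0=0x26
[6] flags=1000 → (cmp)
[7] flags=1000 VC?T → r2=0xe2
[8] flags=1000 VC?T → r0=0x75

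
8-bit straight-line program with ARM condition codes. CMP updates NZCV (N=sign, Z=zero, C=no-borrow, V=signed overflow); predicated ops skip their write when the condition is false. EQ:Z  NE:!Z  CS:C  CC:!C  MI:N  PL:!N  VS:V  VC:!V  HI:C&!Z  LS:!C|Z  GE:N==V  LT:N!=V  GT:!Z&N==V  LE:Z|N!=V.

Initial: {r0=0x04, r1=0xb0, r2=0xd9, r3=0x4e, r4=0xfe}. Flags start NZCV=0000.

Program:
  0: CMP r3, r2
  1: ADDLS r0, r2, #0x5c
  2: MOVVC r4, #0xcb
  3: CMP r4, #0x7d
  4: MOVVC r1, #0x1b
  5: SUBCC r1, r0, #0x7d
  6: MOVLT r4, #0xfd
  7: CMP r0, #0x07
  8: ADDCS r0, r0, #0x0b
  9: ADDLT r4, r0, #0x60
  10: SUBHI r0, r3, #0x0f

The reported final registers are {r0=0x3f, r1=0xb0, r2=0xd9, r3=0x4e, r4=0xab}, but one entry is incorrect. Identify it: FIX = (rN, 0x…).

FIX = (r4, 0xfd)

0: ✓ CMP  NZCV=0000
1: ✓ ADDLS  r0←0x35
2: ✓ MOVVC  r4←0xcb
3: ✓ CMP  NZCV=0011
4: · MOVVC
5: · SUBCC
6: ✓ MOVLT  r4←0xfd
7: ✓ CMP  NZCV=0010
8: ✓ ADDCS  r0←0x40
9: · ADDLT
10: ✓ SUBHI  r0←0x3f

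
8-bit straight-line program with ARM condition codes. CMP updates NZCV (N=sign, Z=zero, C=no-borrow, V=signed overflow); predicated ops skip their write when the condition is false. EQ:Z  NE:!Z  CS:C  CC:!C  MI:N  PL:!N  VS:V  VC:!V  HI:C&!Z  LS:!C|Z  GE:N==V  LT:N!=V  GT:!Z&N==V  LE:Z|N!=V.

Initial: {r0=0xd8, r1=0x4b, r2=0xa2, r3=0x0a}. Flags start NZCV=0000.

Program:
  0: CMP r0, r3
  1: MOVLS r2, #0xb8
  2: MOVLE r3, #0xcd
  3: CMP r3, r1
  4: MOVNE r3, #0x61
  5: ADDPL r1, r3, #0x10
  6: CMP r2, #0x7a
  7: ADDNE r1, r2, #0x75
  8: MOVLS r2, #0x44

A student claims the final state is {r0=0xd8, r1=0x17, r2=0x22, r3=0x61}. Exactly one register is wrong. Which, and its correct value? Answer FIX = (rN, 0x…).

FIX = (r2, 0xa2)

[0] flags=1010 → (cmp)
[1] flags=1010 LS?F → skip
[2] flags=1010 LE?T → r3=0xcd
[3] flags=1010 → (cmp)
[4] flags=1010 NE?T → r3=0x61
[5] flags=1010 PL?F → skip
[6] flags=0011 → (cmp)
[7] flags=0011 NE?T → r1=0x17
[8] flags=0011 LS?F → skip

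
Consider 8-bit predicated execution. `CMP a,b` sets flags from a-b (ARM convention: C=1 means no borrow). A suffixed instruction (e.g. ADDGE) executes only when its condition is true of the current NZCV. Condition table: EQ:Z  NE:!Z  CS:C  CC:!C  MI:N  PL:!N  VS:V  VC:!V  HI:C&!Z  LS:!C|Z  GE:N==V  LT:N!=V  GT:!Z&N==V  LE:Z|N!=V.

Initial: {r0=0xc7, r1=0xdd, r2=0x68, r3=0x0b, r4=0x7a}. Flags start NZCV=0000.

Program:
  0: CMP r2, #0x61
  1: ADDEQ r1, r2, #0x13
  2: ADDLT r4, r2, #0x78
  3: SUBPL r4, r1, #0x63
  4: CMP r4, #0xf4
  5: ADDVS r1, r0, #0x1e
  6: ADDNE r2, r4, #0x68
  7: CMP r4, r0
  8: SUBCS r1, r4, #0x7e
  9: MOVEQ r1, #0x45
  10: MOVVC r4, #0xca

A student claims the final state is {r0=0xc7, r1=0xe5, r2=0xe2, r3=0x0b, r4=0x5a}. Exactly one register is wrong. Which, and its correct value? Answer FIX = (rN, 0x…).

FIX = (r4, 0x7a)

[0] flags=0010 → (cmp)
[1] flags=0010 EQ?F → skip
[2] flags=0010 LT?F → skip
[3] flags=0010 PL?T → r4=0x7a
[4] flags=1001 → (cmp)
[5] flags=1001 VS?T → r1=0xe5
[6] flags=1001 NE?T → r2=0xe2
[7] flags=1001 → (cmp)
[8] flags=1001 CS?F → skip
[9] flags=1001 EQ?F → skip
[10] flags=1001 VC?F → skip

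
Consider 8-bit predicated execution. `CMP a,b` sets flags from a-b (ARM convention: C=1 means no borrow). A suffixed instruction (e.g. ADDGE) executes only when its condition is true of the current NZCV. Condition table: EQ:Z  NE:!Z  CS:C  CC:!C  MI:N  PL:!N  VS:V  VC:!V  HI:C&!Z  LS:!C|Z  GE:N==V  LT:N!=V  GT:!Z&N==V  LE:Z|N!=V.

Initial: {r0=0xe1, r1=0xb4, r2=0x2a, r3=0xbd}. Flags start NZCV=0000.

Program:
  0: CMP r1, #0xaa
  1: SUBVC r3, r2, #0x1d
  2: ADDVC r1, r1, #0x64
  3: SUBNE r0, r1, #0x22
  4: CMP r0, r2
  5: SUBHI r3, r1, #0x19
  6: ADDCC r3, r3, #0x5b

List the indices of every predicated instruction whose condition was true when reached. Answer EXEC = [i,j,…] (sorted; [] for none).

EXEC = [1,2,3,5]

0: ✓ CMP  NZCV=0010
1: ✓ SUBVC  r3←0x0d
2: ✓ ADDVC  r1←0x18
3: ✓ SUBNE  r0←0xf6
4: ✓ CMP  NZCV=1010
5: ✓ SUBHI  r3←0xff
6: · ADDCC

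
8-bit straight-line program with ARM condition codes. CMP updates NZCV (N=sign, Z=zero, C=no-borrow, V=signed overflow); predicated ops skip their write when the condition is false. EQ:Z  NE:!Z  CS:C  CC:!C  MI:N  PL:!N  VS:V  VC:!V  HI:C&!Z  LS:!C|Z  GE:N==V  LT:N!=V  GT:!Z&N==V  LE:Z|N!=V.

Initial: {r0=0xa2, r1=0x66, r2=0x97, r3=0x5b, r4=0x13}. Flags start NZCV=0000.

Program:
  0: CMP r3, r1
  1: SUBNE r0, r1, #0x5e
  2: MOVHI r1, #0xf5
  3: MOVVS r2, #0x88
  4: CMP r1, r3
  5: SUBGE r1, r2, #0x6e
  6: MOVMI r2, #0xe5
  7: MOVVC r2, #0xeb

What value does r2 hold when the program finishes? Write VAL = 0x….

0: ✓ CMP  NZCV=1000
1: ✓ SUBNE  r0←0x08
2: · MOVHI
3: · MOVVS
4: ✓ CMP  NZCV=0010
5: ✓ SUBGE  r1←0x29
6: · MOVMI
7: ✓ MOVVC  r2←0xeb

VAL = 0xeb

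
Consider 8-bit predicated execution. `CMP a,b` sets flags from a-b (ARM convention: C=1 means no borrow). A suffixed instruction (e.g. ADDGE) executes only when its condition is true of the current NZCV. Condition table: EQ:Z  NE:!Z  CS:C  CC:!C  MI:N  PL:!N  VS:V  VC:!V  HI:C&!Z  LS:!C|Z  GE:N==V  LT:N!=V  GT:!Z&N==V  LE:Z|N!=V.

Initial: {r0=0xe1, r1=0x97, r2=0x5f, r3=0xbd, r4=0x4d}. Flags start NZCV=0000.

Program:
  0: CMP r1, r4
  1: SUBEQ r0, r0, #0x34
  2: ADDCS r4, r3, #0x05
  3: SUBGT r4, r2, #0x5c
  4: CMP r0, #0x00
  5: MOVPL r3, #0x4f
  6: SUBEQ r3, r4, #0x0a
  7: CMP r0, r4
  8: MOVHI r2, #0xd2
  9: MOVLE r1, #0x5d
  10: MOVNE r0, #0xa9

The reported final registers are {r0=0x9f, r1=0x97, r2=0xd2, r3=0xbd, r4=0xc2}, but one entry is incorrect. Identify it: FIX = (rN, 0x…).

[0] flags=0011 → (cmp)
[1] flags=0011 EQ?F → skip
[2] flags=0011 CS?T → r4=0xc2
[3] flags=0011 GT?F → skip
[4] flags=1010 → (cmp)
[5] flags=1010 PL?F → skip
[6] flags=1010 EQ?F → skip
[7] flags=0010 → (cmp)
[8] flags=0010 HI?T → r2=0xd2
[9] flags=0010 LE?F → skip
[10] flags=0010 NE?T → r0=0xa9

FIX = (r0, 0xa9)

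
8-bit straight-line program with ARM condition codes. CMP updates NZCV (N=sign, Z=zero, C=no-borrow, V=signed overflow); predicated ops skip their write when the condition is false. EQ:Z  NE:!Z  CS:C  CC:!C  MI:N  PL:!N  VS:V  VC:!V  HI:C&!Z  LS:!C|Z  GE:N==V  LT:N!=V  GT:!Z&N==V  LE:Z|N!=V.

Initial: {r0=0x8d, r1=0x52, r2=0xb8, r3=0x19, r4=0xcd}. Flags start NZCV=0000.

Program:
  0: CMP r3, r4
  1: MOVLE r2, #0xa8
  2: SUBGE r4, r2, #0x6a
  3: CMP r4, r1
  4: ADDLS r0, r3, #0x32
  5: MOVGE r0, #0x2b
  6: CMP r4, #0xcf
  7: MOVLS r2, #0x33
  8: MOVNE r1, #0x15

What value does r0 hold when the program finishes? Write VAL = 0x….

VAL = 0x4b

0: ✓ CMP  NZCV=0000
1: · MOVLE
2: ✓ SUBGE  r4←0x4e
3: ✓ CMP  NZCV=1000
4: ✓ ADDLS  r0←0x4b
5: · MOVGE
6: ✓ CMP  NZCV=0000
7: ✓ MOVLS  r2←0x33
8: ✓ MOVNE  r1←0x15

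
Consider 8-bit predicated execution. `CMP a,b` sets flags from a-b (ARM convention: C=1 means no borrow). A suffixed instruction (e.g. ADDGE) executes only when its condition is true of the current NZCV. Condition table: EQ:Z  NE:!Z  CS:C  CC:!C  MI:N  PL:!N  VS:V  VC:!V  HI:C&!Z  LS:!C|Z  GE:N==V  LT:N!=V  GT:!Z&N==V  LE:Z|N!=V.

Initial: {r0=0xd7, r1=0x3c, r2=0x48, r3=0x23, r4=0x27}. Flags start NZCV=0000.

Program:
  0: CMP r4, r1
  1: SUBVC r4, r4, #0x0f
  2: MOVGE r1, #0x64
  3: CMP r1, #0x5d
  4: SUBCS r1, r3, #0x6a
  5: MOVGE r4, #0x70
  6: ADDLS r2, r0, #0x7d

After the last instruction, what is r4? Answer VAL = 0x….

[0] flags=1000 → (cmp)
[1] flags=1000 VC?T → r4=0x18
[2] flags=1000 GE?F → skip
[3] flags=1000 → (cmp)
[4] flags=1000 CS?F → skip
[5] flags=1000 GE?F → skip
[6] flags=1000 LS?T → r2=0x54

VAL = 0x18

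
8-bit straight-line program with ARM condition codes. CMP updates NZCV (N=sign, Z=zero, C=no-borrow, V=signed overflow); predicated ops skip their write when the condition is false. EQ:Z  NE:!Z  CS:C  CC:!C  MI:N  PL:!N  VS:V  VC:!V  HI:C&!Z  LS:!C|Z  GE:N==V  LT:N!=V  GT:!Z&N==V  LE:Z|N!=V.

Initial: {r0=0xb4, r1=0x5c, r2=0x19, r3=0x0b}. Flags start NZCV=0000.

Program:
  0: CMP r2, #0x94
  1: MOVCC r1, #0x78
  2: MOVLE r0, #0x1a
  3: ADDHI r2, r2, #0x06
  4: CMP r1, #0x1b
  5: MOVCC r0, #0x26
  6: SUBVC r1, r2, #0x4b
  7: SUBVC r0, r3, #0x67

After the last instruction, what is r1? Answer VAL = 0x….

VAL = 0xce

0: ✓ CMP  NZCV=1001
1: ✓ MOVCC  r1←0x78
2: · MOVLE
3: · ADDHI
4: ✓ CMP  NZCV=0010
5: · MOVCC
6: ✓ SUBVC  r1←0xce
7: ✓ SUBVC  r0←0xa4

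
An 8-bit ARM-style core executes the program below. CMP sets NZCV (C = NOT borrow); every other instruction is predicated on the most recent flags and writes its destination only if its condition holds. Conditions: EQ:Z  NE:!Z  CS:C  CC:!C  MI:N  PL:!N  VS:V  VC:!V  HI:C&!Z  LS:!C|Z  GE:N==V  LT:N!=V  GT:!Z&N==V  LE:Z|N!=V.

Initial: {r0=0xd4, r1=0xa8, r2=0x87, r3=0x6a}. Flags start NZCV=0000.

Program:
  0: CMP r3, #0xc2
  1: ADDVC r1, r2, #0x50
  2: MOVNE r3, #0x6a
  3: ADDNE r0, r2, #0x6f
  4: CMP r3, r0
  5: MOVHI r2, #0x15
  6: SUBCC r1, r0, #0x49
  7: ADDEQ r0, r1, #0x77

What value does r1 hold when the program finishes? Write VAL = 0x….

[0] flags=1001 → (cmp)
[1] flags=1001 VC?F → skip
[2] flags=1001 NE?T → r3=0x6a
[3] flags=1001 NE?T → r0=0xf6
[4] flags=0000 → (cmp)
[5] flags=0000 HI?F → skip
[6] flags=0000 CC?T → r1=0xad
[7] flags=0000 EQ?F → skip

VAL = 0xad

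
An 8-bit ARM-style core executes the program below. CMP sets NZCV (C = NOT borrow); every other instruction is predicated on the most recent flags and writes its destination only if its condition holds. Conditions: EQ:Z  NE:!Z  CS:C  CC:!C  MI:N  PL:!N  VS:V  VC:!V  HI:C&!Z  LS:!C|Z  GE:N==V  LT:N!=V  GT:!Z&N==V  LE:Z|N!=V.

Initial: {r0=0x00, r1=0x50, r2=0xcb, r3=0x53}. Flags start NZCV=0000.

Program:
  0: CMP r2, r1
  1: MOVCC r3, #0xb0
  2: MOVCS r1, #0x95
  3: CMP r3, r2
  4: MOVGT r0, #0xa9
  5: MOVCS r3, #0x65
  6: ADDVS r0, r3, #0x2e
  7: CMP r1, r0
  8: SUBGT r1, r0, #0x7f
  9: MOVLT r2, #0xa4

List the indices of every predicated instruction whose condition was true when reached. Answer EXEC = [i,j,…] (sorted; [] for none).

EXEC = [2,4,6,8]

[0] flags=0011 → (cmp)
[1] flags=0011 CC?F → skip
[2] flags=0011 CS?T → r1=0x95
[3] flags=1001 → (cmp)
[4] flags=1001 GT?T → r0=0xa9
[5] flags=1001 CS?F → skip
[6] flags=1001 VS?T → r0=0x81
[7] flags=0010 → (cmp)
[8] flags=0010 GT?T → r1=0x02
[9] flags=0010 LT?F → skip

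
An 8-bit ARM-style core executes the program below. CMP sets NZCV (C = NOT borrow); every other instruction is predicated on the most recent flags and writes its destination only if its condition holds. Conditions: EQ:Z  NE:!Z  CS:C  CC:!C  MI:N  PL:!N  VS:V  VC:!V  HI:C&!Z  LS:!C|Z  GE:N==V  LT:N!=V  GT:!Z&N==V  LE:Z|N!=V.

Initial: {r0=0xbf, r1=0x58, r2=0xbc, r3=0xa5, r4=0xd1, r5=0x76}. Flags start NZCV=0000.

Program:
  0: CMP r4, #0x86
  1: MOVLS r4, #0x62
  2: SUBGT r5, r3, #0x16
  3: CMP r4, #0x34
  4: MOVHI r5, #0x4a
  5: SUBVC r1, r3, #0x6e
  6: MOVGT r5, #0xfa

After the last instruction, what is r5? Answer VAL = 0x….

[0] flags=0010 → (cmp)
[1] flags=0010 LS?F → skip
[2] flags=0010 GT?T → r5=0x8f
[3] flags=1010 → (cmp)
[4] flags=1010 HI?T → r5=0x4a
[5] flags=1010 VC?T → r1=0x37
[6] flags=1010 GT?F → skip

VAL = 0x4a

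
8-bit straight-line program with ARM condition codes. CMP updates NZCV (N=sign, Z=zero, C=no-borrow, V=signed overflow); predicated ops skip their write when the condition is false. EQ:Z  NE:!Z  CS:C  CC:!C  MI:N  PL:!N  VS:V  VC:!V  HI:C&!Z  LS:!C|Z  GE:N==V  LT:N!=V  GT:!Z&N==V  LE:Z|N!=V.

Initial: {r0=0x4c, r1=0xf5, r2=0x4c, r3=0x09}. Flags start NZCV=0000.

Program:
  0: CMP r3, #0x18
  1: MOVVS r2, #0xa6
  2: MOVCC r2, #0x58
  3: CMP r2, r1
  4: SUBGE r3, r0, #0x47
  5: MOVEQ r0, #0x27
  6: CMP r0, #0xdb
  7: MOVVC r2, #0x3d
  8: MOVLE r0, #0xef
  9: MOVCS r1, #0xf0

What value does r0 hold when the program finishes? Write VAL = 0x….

[0] flags=1000 → (cmp)
[1] flags=1000 VS?F → skip
[2] flags=1000 CC?T → r2=0x58
[3] flags=0000 → (cmp)
[4] flags=0000 GE?T → r3=0x05
[5] flags=0000 EQ?F → skip
[6] flags=0000 → (cmp)
[7] flags=0000 VC?T → r2=0x3d
[8] flags=0000 LE?F → skip
[9] flags=0000 CS?F → skip

VAL = 0x4c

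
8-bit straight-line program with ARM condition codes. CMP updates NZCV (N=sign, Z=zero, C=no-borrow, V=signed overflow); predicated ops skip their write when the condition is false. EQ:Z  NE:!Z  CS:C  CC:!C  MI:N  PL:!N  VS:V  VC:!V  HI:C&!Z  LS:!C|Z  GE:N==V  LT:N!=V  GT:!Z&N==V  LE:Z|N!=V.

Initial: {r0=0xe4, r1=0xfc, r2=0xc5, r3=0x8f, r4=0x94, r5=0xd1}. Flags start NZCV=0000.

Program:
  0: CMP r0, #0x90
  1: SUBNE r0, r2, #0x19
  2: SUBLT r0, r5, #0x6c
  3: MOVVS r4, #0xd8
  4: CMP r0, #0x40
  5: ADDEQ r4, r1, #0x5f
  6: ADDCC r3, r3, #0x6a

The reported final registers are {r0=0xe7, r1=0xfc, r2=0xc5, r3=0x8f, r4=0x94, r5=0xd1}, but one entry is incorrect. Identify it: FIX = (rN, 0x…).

0: ✓ CMP  NZCV=0010
1: ✓ SUBNE  r0←0xac
2: · SUBLT
3: · MOVVS
4: ✓ CMP  NZCV=0011
5: · ADDEQ
6: · ADDCC

FIX = (r0, 0xac)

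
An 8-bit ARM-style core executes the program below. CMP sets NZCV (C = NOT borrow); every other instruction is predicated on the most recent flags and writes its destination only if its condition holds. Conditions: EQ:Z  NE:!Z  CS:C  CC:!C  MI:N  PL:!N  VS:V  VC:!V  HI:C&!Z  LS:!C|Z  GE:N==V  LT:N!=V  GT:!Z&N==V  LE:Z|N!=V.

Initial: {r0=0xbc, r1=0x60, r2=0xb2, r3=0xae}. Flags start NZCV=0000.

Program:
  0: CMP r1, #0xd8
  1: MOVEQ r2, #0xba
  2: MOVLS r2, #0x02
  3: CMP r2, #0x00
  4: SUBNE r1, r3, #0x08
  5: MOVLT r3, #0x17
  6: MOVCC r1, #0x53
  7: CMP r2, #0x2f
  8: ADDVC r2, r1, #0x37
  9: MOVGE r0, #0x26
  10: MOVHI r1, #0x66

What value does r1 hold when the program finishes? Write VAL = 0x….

[0] flags=1001 → (cmp)
[1] flags=1001 EQ?F → skip
[2] flags=1001 LS?T → r2=0x02
[3] flags=0010 → (cmp)
[4] flags=0010 NE?T → r1=0xa6
[5] flags=0010 LT?F → skip
[6] flags=0010 CC?F → skip
[7] flags=1000 → (cmp)
[8] flags=1000 VC?T → r2=0xdd
[9] flags=1000 GE?F → skip
[10] flags=1000 HI?F → skip

VAL = 0xa6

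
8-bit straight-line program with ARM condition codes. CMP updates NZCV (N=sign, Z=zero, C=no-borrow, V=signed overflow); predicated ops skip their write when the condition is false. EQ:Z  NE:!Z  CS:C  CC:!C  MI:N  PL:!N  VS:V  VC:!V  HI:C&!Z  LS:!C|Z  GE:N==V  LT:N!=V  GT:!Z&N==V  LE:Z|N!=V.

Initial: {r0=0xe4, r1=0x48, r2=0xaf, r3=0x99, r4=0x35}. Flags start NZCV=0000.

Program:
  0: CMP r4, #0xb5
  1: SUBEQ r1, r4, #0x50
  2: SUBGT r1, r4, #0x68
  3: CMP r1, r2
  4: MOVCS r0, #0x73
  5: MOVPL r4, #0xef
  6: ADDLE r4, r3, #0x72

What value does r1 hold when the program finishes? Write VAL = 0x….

[0] flags=1001 → (cmp)
[1] flags=1001 EQ?F → skip
[2] flags=1001 GT?T → r1=0xcd
[3] flags=0010 → (cmp)
[4] flags=0010 CS?T → r0=0x73
[5] flags=0010 PL?T → r4=0xef
[6] flags=0010 LE?F → skip

VAL = 0xcd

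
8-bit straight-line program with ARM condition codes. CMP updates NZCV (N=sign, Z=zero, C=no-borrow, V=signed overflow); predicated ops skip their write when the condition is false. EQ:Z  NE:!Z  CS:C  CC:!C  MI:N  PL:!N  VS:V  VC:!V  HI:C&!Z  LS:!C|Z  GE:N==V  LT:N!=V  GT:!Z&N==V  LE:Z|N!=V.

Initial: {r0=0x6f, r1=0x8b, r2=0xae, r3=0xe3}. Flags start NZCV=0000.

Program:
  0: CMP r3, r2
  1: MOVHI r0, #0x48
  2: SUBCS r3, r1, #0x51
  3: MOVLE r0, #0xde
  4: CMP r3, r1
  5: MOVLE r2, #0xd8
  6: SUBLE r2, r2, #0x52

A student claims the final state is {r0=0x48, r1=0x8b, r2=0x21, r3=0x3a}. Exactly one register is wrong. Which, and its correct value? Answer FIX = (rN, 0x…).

[0] flags=0010 → (cmp)
[1] flags=0010 HI?T → r0=0x48
[2] flags=0010 CS?T → r3=0x3a
[3] flags=0010 LE?F → skip
[4] flags=1001 → (cmp)
[5] flags=1001 LE?F → skip
[6] flags=1001 LE?F → skip

FIX = (r2, 0xae)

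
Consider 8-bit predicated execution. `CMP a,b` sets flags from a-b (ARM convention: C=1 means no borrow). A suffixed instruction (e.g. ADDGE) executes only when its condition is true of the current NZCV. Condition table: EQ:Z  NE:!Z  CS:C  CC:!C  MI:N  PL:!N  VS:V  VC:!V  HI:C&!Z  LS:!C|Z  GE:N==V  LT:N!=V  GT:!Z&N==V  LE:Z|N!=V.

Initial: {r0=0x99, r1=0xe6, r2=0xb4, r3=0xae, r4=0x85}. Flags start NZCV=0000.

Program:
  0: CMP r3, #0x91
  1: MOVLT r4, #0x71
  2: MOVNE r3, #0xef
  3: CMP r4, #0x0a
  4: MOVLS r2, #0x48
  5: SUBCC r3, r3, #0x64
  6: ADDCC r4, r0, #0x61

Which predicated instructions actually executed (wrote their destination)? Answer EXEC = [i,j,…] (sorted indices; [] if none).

[0] flags=0010 → (cmp)
[1] flags=0010 LT?F → skip
[2] flags=0010 NE?T → r3=0xef
[3] flags=0011 → (cmp)
[4] flags=0011 LS?F → skip
[5] flags=0011 CC?F → skip
[6] flags=0011 CC?F → skip

EXEC = [2]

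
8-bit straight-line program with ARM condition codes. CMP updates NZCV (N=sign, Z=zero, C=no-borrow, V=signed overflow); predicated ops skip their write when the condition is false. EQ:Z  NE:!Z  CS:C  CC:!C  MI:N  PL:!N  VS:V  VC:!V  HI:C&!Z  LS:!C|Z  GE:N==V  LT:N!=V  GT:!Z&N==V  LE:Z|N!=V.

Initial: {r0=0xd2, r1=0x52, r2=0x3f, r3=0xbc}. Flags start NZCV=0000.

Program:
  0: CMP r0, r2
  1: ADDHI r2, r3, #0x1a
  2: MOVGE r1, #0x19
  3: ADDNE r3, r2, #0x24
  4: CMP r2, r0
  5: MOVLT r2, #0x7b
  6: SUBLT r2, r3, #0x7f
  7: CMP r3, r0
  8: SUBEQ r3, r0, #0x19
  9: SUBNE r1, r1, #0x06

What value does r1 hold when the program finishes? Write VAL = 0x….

VAL = 0x4c

[0] flags=1010 → (cmp)
[1] flags=1010 HI?T → r2=0xd6
[2] flags=1010 GE?F → skip
[3] flags=1010 NE?T → r3=0xfa
[4] flags=0010 → (cmp)
[5] flags=0010 LT?F → skip
[6] flags=0010 LT?F → skip
[7] flags=0010 → (cmp)
[8] flags=0010 EQ?F → skip
[9] flags=0010 NE?T → r1=0x4c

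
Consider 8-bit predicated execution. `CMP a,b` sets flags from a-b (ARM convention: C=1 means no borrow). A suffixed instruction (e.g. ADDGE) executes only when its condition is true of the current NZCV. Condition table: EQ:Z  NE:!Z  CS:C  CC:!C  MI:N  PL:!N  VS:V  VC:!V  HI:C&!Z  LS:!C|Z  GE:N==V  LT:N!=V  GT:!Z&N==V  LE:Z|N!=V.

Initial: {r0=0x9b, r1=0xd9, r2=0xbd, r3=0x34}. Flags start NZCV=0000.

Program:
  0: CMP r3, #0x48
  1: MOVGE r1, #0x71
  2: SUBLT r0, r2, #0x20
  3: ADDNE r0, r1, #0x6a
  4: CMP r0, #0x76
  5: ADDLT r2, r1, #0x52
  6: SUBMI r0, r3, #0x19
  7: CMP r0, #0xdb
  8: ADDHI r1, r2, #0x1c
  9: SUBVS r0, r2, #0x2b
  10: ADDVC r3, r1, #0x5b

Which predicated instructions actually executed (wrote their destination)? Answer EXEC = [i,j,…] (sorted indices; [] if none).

EXEC = [2,3,5,6,10]

[0] flags=1000 → (cmp)
[1] flags=1000 GE?F → skip
[2] flags=1000 LT?T → r0=0x9d
[3] flags=1000 NE?T → r0=0x43
[4] flags=1000 → (cmp)
[5] flags=1000 LT?T → r2=0x2b
[6] flags=1000 MI?T → r0=0x1b
[7] flags=0000 → (cmp)
[8] flags=0000 HI?F → skip
[9] flags=0000 VS?F → skip
[10] flags=0000 VC?T → r3=0x34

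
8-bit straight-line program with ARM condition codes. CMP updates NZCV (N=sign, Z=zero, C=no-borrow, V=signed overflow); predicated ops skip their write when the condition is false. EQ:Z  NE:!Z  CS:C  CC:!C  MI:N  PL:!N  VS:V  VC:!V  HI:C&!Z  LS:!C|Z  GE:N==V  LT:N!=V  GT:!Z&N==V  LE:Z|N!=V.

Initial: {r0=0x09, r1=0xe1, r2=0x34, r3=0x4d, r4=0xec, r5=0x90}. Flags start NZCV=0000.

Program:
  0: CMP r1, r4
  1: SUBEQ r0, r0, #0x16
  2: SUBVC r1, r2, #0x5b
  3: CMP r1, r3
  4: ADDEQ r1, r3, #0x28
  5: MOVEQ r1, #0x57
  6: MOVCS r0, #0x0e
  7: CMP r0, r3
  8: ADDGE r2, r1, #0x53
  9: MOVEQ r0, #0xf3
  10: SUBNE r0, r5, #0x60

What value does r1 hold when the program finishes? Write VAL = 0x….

0: ✓ CMP  NZCV=1000
1: · SUBEQ
2: ✓ SUBVC  r1←0xd9
3: ✓ CMP  NZCV=1010
4: · ADDEQ
5: · MOVEQ
6: ✓ MOVCS  r0←0x0e
7: ✓ CMP  NZCV=1000
8: · ADDGE
9: · MOVEQ
10: ✓ SUBNE  r0←0x30

VAL = 0xd9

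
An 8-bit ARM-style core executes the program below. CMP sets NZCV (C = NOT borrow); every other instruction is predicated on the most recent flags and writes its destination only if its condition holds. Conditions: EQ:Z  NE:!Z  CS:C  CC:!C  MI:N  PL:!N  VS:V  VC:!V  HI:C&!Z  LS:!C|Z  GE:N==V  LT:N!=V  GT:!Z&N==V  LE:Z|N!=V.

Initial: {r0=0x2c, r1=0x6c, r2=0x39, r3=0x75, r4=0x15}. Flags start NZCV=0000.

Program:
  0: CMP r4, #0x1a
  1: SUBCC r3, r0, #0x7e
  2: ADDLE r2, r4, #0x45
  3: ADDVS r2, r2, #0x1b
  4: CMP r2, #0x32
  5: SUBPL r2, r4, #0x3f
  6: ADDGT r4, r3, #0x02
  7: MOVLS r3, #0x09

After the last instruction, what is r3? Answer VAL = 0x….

VAL = 0xae

0: ✓ CMP  NZCV=1000
1: ✓ SUBCC  r3←0xae
2: ✓ ADDLE  r2←0x5a
3: · ADDVS
4: ✓ CMP  NZCV=0010
5: ✓ SUBPL  r2←0xd6
6: ✓ ADDGT  r4←0xb0
7: · MOVLS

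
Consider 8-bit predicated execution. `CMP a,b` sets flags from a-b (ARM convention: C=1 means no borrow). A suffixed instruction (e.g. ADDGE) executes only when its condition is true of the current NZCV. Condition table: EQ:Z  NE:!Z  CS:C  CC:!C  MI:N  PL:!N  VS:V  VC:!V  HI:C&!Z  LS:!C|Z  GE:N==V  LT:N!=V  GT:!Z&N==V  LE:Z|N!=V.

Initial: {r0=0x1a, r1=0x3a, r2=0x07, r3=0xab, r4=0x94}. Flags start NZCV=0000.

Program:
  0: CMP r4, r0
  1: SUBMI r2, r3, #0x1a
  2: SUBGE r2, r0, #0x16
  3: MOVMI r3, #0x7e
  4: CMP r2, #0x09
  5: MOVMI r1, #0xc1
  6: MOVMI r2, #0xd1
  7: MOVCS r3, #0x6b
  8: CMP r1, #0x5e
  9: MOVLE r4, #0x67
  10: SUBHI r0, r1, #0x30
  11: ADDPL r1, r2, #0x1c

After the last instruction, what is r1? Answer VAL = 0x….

VAL = 0xed

0: ✓ CMP  NZCV=0011
1: · SUBMI
2: · SUBGE
3: · MOVMI
4: ✓ CMP  NZCV=1000
5: ✓ MOVMI  r1←0xc1
6: ✓ MOVMI  r2←0xd1
7: · MOVCS
8: ✓ CMP  NZCV=0011
9: ✓ MOVLE  r4←0x67
10: ✓ SUBHI  r0←0x91
11: ✓ ADDPL  r1←0xed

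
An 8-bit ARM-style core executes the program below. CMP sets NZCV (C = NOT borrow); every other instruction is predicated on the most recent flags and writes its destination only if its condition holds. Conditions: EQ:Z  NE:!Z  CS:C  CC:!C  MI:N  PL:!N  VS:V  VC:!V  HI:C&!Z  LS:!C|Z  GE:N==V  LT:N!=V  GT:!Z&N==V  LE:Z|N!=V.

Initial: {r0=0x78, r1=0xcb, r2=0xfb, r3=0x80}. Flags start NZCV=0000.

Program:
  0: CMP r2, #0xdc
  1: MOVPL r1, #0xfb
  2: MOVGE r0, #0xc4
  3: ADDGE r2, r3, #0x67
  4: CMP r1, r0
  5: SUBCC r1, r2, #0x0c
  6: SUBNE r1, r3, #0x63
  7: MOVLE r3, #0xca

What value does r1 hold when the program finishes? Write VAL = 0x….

VAL = 0x1d

[0] flags=0010 → (cmp)
[1] flags=0010 PL?T → r1=0xfb
[2] flags=0010 GE?T → r0=0xc4
[3] flags=0010 GE?T → r2=0xe7
[4] flags=0010 → (cmp)
[5] flags=0010 CC?F → skip
[6] flags=0010 NE?T → r1=0x1d
[7] flags=0010 LE?F → skip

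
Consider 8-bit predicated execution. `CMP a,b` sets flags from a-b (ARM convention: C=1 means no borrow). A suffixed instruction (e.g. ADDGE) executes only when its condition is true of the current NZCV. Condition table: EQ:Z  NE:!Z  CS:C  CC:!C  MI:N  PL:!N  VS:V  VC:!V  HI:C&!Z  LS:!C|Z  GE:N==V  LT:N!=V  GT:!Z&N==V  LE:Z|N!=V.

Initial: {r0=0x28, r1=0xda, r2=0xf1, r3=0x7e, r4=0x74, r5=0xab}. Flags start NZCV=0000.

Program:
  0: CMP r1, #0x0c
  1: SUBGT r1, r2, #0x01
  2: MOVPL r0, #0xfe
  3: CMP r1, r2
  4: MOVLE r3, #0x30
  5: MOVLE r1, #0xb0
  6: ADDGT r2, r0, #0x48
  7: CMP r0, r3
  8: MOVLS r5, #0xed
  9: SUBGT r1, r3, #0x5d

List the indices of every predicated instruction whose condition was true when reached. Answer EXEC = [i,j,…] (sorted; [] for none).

0: ✓ CMP  NZCV=1010
1: · SUBGT
2: · MOVPL
3: ✓ CMP  NZCV=1000
4: ✓ MOVLE  r3←0x30
5: ✓ MOVLE  r1←0xb0
6: · ADDGT
7: ✓ CMP  NZCV=1000
8: ✓ MOVLS  r5←0xed
9: · SUBGT

EXEC = [4,5,8]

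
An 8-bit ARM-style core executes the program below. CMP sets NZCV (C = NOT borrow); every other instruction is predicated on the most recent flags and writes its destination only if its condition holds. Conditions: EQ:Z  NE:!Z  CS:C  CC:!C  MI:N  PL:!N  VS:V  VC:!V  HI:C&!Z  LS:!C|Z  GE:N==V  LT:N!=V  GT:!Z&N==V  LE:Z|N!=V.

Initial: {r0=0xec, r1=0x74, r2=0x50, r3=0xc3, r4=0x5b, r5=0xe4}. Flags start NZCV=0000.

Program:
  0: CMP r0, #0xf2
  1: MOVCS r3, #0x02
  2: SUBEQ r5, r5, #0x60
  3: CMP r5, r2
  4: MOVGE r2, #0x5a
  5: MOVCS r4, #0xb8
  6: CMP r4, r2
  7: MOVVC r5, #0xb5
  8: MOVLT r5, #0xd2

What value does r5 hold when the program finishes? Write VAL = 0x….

VAL = 0xd2

[0] flags=1000 → (cmp)
[1] flags=1000 CS?F → skip
[2] flags=1000 EQ?F → skip
[3] flags=1010 → (cmp)
[4] flags=1010 GE?F → skip
[5] flags=1010 CS?T → r4=0xb8
[6] flags=0011 → (cmp)
[7] flags=0011 VC?F → skip
[8] flags=0011 LT?T → r5=0xd2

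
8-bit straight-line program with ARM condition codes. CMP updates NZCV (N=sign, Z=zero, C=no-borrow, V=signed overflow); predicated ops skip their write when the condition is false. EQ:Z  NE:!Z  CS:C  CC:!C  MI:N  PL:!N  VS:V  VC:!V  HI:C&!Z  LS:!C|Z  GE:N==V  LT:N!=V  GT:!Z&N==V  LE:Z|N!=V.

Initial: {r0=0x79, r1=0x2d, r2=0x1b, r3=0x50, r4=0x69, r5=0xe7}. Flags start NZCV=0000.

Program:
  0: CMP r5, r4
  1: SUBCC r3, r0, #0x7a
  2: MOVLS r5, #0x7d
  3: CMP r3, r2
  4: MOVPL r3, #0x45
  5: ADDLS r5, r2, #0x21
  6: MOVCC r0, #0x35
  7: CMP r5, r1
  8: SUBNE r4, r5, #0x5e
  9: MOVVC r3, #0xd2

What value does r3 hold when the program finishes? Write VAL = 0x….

0: ✓ CMP  NZCV=0011
1: · SUBCC
2: · MOVLS
3: ✓ CMP  NZCV=0010
4: ✓ MOVPL  r3←0x45
5: · ADDLS
6: · MOVCC
7: ✓ CMP  NZCV=1010
8: ✓ SUBNE  r4←0x89
9: ✓ MOVVC  r3←0xd2

VAL = 0xd2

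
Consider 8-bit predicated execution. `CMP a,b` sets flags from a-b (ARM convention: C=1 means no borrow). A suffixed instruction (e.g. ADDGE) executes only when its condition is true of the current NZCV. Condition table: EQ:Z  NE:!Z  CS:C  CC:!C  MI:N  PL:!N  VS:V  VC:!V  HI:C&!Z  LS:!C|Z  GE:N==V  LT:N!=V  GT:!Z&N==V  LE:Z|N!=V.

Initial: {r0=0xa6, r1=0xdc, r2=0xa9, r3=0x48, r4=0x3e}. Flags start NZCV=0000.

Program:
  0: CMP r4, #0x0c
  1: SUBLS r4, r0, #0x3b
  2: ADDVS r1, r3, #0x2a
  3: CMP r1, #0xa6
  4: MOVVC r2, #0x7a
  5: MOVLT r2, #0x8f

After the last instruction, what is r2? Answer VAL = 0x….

[0] flags=0010 → (cmp)
[1] flags=0010 LS?F → skip
[2] flags=0010 VS?F → skip
[3] flags=0010 → (cmp)
[4] flags=0010 VC?T → r2=0x7a
[5] flags=0010 LT?F → skip

VAL = 0x7a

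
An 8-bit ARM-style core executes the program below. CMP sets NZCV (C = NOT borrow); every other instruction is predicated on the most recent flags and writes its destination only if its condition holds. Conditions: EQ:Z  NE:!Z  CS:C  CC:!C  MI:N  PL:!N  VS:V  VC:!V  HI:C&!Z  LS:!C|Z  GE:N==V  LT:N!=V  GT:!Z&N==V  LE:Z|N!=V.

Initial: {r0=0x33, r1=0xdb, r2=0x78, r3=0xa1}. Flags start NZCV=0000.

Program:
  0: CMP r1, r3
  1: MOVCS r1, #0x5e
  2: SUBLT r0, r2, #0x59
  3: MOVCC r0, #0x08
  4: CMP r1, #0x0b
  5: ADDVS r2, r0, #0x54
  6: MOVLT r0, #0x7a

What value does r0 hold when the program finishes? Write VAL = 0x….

[0] flags=0010 → (cmp)
[1] flags=0010 CS?T → r1=0x5e
[2] flags=0010 LT?F → skip
[3] flags=0010 CC?F → skip
[4] flags=0010 → (cmp)
[5] flags=0010 VS?F → skip
[6] flags=0010 LT?F → skip

VAL = 0x33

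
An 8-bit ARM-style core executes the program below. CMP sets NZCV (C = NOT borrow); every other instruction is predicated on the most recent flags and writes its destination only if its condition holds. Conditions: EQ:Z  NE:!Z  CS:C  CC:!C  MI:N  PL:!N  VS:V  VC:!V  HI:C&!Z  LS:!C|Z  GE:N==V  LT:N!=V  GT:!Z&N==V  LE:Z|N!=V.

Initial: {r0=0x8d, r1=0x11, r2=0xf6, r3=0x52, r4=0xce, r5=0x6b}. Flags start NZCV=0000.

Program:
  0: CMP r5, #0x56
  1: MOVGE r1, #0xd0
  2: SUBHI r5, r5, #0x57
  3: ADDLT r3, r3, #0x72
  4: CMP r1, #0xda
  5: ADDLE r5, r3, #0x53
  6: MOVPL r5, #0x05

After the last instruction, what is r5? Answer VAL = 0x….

VAL = 0xa5

0: ✓ CMP  NZCV=0010
1: ✓ MOVGE  r1←0xd0
2: ✓ SUBHI  r5←0x14
3: · ADDLT
4: ✓ CMP  NZCV=1000
5: ✓ ADDLE  r5←0xa5
6: · MOVPL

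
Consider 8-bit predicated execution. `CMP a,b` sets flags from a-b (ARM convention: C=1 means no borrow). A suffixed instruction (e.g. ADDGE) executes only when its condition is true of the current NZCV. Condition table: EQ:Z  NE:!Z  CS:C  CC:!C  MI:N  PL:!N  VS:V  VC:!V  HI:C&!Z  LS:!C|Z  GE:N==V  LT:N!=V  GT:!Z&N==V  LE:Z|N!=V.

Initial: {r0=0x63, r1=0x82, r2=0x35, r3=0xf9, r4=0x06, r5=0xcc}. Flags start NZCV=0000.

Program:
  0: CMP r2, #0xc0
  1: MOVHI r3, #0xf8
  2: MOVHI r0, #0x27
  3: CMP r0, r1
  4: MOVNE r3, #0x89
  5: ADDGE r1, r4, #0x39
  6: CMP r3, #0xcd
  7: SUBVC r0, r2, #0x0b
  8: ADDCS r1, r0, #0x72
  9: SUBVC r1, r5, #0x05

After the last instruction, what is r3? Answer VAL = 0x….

[0] flags=0000 → (cmp)
[1] flags=0000 HI?F → skip
[2] flags=0000 HI?F → skip
[3] flags=1001 → (cmp)
[4] flags=1001 NE?T → r3=0x89
[5] flags=1001 GE?T → r1=0x3f
[6] flags=1000 → (cmp)
[7] flags=1000 VC?T → r0=0x2a
[8] flags=1000 CS?F → skip
[9] flags=1000 VC?T → r1=0xc7

VAL = 0x89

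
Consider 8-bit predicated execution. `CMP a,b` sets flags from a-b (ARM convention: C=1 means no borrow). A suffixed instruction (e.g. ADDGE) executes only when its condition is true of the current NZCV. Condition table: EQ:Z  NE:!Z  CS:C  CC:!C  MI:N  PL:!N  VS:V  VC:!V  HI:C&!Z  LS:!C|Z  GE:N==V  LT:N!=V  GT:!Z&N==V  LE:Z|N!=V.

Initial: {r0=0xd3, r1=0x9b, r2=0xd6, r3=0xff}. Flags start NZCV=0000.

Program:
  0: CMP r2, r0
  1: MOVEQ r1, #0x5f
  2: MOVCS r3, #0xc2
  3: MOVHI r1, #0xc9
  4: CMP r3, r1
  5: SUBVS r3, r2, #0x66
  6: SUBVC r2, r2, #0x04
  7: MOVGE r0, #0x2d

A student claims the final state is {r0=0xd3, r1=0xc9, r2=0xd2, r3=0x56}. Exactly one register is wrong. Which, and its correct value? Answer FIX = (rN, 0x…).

FIX = (r3, 0xc2)

[0] flags=0010 → (cmp)
[1] flags=0010 EQ?F → skip
[2] flags=0010 CS?T → r3=0xc2
[3] flags=0010 HI?T → r1=0xc9
[4] flags=1000 → (cmp)
[5] flags=1000 VS?F → skip
[6] flags=1000 VC?T → r2=0xd2
[7] flags=1000 GE?F → skip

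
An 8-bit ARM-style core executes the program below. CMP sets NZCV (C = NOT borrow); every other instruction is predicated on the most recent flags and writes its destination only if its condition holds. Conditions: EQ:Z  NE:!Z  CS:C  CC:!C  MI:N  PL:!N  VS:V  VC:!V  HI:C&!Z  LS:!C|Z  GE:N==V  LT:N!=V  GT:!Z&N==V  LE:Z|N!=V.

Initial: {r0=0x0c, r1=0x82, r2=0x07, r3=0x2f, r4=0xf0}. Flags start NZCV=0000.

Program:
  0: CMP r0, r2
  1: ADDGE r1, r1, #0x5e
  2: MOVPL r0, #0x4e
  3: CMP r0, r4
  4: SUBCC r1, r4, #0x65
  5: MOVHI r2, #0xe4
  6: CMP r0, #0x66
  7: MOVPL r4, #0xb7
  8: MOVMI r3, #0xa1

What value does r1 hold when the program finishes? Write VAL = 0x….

0: ✓ CMP  NZCV=0010
1: ✓ ADDGE  r1←0xe0
2: ✓ MOVPL  r0←0x4e
3: ✓ CMP  NZCV=0000
4: ✓ SUBCC  r1←0x8b
5: · MOVHI
6: ✓ CMP  NZCV=1000
7: · MOVPL
8: ✓ MOVMI  r3←0xa1

VAL = 0x8b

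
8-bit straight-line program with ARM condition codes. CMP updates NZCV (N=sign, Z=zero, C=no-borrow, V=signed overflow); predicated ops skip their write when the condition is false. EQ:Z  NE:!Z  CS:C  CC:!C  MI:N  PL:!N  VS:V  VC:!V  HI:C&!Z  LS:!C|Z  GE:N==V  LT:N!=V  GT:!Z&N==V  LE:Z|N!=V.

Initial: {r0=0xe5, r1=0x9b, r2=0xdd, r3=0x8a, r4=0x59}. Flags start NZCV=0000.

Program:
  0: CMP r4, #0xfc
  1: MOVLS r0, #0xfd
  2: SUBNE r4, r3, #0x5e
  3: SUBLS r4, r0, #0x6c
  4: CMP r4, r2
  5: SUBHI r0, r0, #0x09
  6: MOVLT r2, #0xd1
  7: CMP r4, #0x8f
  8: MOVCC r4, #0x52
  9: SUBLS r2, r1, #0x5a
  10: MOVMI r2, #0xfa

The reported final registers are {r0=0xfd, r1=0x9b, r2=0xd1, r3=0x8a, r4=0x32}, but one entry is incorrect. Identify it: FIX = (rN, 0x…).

FIX = (r4, 0x91)

[0] flags=0000 → (cmp)
[1] flags=0000 LS?T → r0=0xfd
[2] flags=0000 NE?T → r4=0x2c
[3] flags=0000 LS?T → r4=0x91
[4] flags=1000 → (cmp)
[5] flags=1000 HI?F → skip
[6] flags=1000 LT?T → r2=0xd1
[7] flags=0010 → (cmp)
[8] flags=0010 CC?F → skip
[9] flags=0010 LS?F → skip
[10] flags=0010 MI?F → skip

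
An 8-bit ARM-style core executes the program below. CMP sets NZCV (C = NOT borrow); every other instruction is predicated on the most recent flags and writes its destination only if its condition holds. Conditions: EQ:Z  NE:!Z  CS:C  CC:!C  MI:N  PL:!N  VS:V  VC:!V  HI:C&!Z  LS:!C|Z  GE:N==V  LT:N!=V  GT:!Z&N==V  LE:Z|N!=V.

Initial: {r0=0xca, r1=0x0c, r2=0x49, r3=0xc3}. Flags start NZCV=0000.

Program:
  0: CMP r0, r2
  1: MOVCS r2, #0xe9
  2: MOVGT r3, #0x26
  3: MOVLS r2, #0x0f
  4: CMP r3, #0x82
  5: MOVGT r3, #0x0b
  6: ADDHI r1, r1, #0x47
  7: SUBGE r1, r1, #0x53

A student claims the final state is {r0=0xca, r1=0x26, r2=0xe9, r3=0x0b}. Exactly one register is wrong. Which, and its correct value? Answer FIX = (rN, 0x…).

[0] flags=1010 → (cmp)
[1] flags=1010 CS?T → r2=0xe9
[2] flags=1010 GT?F → skip
[3] flags=1010 LS?F → skip
[4] flags=0010 → (cmp)
[5] flags=0010 GT?T → r3=0x0b
[6] flags=0010 HI?T → r1=0x53
[7] flags=0010 GE?T → r1=0x00

FIX = (r1, 0x00)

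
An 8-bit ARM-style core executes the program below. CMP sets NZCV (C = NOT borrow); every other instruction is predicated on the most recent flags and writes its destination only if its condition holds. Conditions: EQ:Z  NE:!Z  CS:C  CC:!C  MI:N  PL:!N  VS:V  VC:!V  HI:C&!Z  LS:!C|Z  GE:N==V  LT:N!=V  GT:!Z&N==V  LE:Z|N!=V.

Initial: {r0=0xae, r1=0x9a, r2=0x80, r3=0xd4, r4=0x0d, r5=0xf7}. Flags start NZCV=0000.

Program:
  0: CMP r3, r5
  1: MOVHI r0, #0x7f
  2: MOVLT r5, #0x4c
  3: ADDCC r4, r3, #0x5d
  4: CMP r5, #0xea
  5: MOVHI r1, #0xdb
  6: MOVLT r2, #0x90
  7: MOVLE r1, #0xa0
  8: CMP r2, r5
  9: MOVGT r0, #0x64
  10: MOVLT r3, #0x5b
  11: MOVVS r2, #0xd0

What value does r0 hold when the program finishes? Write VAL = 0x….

VAL = 0xae

[0] flags=1000 → (cmp)
[1] flags=1000 HI?F → skip
[2] flags=1000 LT?T → r5=0x4c
[3] flags=1000 CC?T → r4=0x31
[4] flags=0000 → (cmp)
[5] flags=0000 HI?F → skip
[6] flags=0000 LT?F → skip
[7] flags=0000 LE?F → skip
[8] flags=0011 → (cmp)
[9] flags=0011 GT?F → skip
[10] flags=0011 LT?T → r3=0x5b
[11] flags=0011 VS?T → r2=0xd0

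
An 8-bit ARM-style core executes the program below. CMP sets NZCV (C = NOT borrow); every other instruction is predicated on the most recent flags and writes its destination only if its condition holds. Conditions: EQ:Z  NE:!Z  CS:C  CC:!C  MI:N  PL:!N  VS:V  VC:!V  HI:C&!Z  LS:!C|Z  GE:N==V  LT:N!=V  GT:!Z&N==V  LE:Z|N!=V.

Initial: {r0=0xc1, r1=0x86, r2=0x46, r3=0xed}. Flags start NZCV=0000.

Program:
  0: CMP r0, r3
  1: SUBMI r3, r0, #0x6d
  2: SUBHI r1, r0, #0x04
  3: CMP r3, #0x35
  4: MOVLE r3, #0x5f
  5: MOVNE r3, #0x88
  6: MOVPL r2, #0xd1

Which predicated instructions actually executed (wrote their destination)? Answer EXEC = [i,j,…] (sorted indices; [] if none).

EXEC = [1,5,6]

[0] flags=1000 → (cmp)
[1] flags=1000 MI?T → r3=0x54
[2] flags=1000 HI?F → skip
[3] flags=0010 → (cmp)
[4] flags=0010 LE?F → skip
[5] flags=0010 NE?T → r3=0x88
[6] flags=0010 PL?T → r2=0xd1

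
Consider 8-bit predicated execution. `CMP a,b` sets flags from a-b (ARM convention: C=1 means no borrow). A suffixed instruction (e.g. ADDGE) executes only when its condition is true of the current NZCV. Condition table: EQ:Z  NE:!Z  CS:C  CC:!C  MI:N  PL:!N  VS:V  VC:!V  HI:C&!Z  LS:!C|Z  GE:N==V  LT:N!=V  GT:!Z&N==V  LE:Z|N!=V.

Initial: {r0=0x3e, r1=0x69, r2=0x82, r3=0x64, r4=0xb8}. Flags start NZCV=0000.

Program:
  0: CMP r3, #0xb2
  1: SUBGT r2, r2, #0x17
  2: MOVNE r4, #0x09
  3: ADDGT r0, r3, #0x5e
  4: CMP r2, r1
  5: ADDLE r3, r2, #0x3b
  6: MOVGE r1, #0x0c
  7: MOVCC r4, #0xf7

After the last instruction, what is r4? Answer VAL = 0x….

VAL = 0x09

0: ✓ CMP  NZCV=1001
1: ✓ SUBGT  r2←0x6b
2: ✓ MOVNE  r4←0x09
3: ✓ ADDGT  r0←0xc2
4: ✓ CMP  NZCV=0010
5: · ADDLE
6: ✓ MOVGE  r1←0x0c
7: · MOVCC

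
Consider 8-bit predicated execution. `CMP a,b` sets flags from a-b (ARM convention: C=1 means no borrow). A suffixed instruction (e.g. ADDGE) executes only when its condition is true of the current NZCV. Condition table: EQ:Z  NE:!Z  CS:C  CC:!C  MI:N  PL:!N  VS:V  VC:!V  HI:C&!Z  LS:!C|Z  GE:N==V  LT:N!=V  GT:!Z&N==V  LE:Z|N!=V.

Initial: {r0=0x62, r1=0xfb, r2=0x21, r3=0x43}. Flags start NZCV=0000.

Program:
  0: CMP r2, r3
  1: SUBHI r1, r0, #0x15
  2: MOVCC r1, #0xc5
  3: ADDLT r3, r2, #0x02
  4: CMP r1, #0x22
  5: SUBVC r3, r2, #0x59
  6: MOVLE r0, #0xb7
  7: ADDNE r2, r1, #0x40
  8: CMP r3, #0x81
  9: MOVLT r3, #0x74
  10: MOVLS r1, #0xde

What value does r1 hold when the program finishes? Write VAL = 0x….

VAL = 0xc5

0: ✓ CMP  NZCV=1000
1: · SUBHI
2: ✓ MOVCC  r1←0xc5
3: ✓ ADDLT  r3←0x23
4: ✓ CMP  NZCV=1010
5: ✓ SUBVC  r3←0xc8
6: ✓ MOVLE  r0←0xb7
7: ✓ ADDNE  r2←0x05
8: ✓ CMP  NZCV=0010
9: · MOVLT
10: · MOVLS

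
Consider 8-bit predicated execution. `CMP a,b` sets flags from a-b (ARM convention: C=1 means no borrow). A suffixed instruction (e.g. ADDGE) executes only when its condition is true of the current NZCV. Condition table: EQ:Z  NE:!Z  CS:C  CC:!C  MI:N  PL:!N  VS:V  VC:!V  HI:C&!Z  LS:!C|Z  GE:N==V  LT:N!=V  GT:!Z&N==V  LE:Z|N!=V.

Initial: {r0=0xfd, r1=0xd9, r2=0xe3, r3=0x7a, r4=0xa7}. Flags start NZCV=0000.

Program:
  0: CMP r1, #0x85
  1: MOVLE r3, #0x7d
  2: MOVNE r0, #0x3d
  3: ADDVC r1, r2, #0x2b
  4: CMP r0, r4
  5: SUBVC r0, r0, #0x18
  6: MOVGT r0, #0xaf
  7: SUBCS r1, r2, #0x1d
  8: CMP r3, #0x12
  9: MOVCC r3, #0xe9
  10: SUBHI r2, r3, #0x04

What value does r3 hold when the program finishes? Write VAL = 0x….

VAL = 0x7a

[0] flags=0010 → (cmp)
[1] flags=0010 LE?F → skip
[2] flags=0010 NE?T → r0=0x3d
[3] flags=0010 VC?T → r1=0x0e
[4] flags=1001 → (cmp)
[5] flags=1001 VC?F → skip
[6] flags=1001 GT?T → r0=0xaf
[7] flags=1001 CS?F → skip
[8] flags=0010 → (cmp)
[9] flags=0010 CC?F → skip
[10] flags=0010 HI?T → r2=0x76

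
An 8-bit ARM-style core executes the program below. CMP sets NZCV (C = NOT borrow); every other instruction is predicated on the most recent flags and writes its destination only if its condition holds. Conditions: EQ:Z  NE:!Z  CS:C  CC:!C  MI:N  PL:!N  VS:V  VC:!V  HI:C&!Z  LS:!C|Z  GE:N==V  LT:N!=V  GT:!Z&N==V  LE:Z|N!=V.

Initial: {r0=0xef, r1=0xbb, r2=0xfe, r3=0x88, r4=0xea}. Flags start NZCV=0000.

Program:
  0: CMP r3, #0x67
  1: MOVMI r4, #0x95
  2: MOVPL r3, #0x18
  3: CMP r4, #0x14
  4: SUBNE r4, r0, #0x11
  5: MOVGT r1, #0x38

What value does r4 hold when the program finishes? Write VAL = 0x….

0: ✓ CMP  NZCV=0011
1: · MOVMI
2: ✓ MOVPL  r3←0x18
3: ✓ CMP  NZCV=1010
4: ✓ SUBNE  r4←0xde
5: · MOVGT

VAL = 0xde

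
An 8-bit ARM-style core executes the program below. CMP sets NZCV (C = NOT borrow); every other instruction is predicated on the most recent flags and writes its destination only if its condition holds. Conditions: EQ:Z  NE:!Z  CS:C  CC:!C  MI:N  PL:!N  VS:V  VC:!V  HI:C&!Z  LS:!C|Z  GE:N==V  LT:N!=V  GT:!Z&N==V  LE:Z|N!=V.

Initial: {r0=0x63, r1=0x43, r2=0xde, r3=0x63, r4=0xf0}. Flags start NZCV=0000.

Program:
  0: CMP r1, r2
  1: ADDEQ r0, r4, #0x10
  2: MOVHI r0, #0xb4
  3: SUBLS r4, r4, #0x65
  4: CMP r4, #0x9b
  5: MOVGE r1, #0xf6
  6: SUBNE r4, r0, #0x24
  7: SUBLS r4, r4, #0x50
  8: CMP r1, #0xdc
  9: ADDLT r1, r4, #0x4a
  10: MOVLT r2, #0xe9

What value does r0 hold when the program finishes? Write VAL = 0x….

[0] flags=0000 → (cmp)
[1] flags=0000 EQ?F → skip
[2] flags=0000 HI?F → skip
[3] flags=0000 LS?T → r4=0x8b
[4] flags=1000 → (cmp)
[5] flags=1000 GE?F → skip
[6] flags=1000 NE?T → r4=0x3f
[7] flags=1000 LS?T → r4=0xef
[8] flags=0000 → (cmp)
[9] flags=0000 LT?F → skip
[10] flags=0000 LT?F → skip

VAL = 0x63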